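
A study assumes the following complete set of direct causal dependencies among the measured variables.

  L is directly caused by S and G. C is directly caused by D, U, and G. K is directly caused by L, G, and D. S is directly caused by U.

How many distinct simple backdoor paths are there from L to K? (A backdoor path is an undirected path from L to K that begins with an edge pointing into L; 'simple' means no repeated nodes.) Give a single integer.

4

A backdoor path from L to K is any simple undirected path whose first edge points into L (i.e. leaves L via a parent).
Parents of L: {G, S}.
Enumerating:
  P1: L <- G -> K
  P2: L <- G -> C <- D -> K
  P3: L <- S <- U -> C <- G -> K
  P4: L <- S <- U -> C <- D -> K
That exhausts the simple backdoor paths. Count: 4.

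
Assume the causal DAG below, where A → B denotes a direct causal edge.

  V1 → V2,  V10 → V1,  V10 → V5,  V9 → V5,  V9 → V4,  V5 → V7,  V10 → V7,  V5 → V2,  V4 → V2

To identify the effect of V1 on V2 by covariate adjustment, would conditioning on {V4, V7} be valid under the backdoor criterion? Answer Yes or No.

Backdoor paths from V1 to V2 (paths whose first edge points into V1):
  P1: V1 <- V10 -> V5 <- V9 -> V4 -> V2
  P2: V1 <- V10 -> V5 -> V2
  P3: V1 <- V10 -> V7 <- V5 <- V9 -> V4 -> V2
  P4: V1 <- V10 -> V7 <- V5 -> V2
Condition 1 (no descendant of V1 in the set): holds — descendants of V1 are {V2}; none are in {V4, V7}.
Condition 2 (every backdoor path blocked by {V4, V7}):
  P1: blocked at chain node V4 ∈ conditioning set.
  P2: open — no interior node is in the conditioning set.
  P3: blocked at chain node V4 ∈ conditioning set.
  P4: open — collider(s) V7 are conditioned on (or have a conditioned descendant) and no non-collider on the path is in the set.
{V4, V7} does not satisfy the backdoor criterion.

No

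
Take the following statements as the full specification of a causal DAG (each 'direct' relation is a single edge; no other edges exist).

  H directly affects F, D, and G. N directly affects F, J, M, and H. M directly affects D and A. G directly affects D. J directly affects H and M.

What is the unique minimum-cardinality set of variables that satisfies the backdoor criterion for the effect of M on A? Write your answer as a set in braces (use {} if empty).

Variables eligible for adjustment (non-descendants of M, excluding M and A): {F, G, H, J, N}.
Backdoor paths from M to A:
  (none)
With no backdoor paths the empty set already satisfies the criterion, and it is trivially minimal.

{}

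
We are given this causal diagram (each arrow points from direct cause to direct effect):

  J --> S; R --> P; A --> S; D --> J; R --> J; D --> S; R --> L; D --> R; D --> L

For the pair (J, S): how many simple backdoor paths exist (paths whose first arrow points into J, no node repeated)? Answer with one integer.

3

A backdoor path from J to S is any simple undirected path whose first edge points into J (i.e. leaves J via a parent).
Parents of J: {D, R}.
Enumerating:
  P1: J <- D -> S
  P2: J <- R <- D -> S
  P3: J <- R -> L <- D -> S
That exhausts the simple backdoor paths. Count: 3.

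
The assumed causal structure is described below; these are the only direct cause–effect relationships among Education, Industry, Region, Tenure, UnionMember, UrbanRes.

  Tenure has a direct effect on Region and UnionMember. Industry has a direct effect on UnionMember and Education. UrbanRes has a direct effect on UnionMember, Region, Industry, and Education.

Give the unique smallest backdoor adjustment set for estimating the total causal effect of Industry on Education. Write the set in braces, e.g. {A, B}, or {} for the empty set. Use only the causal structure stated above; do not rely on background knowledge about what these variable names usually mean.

Variables eligible for adjustment (non-descendants of Industry, excluding Industry and Education): {Region, Tenure, UrbanRes}.
Backdoor paths from Industry to Education:
  P1: Industry <- UrbanRes -> Education
The empty set is not sufficient: P1 (Industry <- UrbanRes -> Education) has no collider blocking it and no conditioned non-collider, so it is open.
Try {UrbanRes}:
  P1: blocked at fork node UrbanRes ∈ conditioning set.
{UrbanRes} contains no descendant of Industry and blocks every backdoor path.
No other singleton works — e.g. {Tenure} leaves P1 open — so {UrbanRes} is the unique smallest valid adjustment set.

{UrbanRes}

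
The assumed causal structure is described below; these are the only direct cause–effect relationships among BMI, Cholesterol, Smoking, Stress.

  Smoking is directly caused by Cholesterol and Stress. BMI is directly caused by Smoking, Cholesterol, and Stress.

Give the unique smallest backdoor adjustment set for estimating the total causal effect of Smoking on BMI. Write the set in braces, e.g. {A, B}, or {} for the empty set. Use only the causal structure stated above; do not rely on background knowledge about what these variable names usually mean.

Variables eligible for adjustment (non-descendants of Smoking, excluding Smoking and BMI): {Cholesterol, Stress}.
Backdoor paths from Smoking to BMI:
  P1: Smoking <- Stress -> BMI
  P2: Smoking <- Cholesterol -> BMI
The empty set is not sufficient: P1 (Smoking <- Stress -> BMI) has no collider blocking it and no conditioned non-collider, so it is open.
Try {Cholesterol, Stress}:
  P1: blocked at fork node Stress ∈ conditioning set.
  P2: blocked at fork node Cholesterol ∈ conditioning set.
{Cholesterol, Stress} contains no descendant of Smoking and blocks every backdoor path.
Every element of {Cholesterol, Stress} is needed (dropping Cholesterol leaves P2 open; dropping Stress leaves P1 open), so no proper subset is valid.
Among all size-2 subsets of the eligible variables, only {Cholesterol, Stress} blocks every backdoor path, so it is the unique smallest valid adjustment set.

{Cholesterol, Stress}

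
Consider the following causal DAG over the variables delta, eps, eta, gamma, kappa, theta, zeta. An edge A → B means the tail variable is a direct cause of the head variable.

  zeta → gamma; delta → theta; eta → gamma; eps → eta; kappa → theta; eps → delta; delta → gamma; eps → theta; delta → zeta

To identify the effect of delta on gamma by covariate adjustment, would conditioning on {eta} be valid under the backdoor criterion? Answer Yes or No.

Backdoor paths from delta to gamma (paths whose first edge points into delta):
  P1: delta <- eps -> eta -> gamma
Condition 1 (no descendant of delta in the set): holds — descendants of delta are {gamma, theta, zeta}; none are in {eta}.
Condition 2 (every backdoor path blocked by {eta}):
  P1: blocked at chain node eta ∈ conditioning set.
{eta} satisfies the backdoor criterion.

Yes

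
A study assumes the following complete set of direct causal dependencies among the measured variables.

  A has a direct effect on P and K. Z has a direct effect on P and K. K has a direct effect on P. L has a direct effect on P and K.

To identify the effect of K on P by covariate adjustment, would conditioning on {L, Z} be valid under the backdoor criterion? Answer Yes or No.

Backdoor paths from K to P (paths whose first edge points into K):
  P1: K <- L -> P
  P2: K <- A -> P
  P3: K <- Z -> P
Condition 1 (no descendant of K in the set): holds — descendants of K are {P}; none are in {L, Z}.
Condition 2 (every backdoor path blocked by {L, Z}):
  P1: blocked at fork node L ∈ conditioning set.
  P2: open — no interior node is in the conditioning set.
  P3: blocked at fork node Z ∈ conditioning set.
{L, Z} does not satisfy the backdoor criterion.

No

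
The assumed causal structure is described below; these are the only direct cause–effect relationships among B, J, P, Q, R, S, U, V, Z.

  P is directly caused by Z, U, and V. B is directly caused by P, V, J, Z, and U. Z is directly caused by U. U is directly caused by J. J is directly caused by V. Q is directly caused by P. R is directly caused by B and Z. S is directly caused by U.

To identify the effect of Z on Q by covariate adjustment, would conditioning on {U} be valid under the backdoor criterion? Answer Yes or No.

Yes

Backdoor paths from Z to Q (paths whose first edge points into Z):
  P1: Z <- U <- J <- V -> P -> Q
  P2: Z <- U <- J <- V -> B <- P -> Q
  P3: Z <- U <- J -> B <- V -> P -> Q
  P4: Z <- U <- J -> B <- P -> Q
  P5: Z <- U -> P -> Q
  P6: Z <- U -> B <- V -> P -> Q
  P7: Z <- U -> B <- J <- V -> P -> Q
  P8: Z <- U -> B <- P -> Q
Condition 1 (no descendant of Z in the set): holds — descendants of Z are {B, P, Q, R}; none are in {U}.
Condition 2 (every backdoor path blocked by {U}):
  P1: blocked at chain node U ∈ conditioning set.
  P2: blocked at chain node U ∈ conditioning set.
  P3: blocked at chain node U ∈ conditioning set.
  P4: blocked at chain node U ∈ conditioning set.
  P5: blocked at fork node U ∈ conditioning set.
  P6: blocked at fork node U ∈ conditioning set.
  P7: blocked at fork node U ∈ conditioning set.
  P8: blocked at fork node U ∈ conditioning set.
{U} satisfies the backdoor criterion.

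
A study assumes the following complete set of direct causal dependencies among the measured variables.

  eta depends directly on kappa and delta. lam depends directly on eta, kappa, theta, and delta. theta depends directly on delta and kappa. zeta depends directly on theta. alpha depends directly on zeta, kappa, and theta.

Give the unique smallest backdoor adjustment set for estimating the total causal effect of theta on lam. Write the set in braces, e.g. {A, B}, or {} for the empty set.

Variables eligible for adjustment (non-descendants of theta, excluding theta and lam): {delta, eta, kappa}.
Backdoor paths from theta to lam:
  P1: theta <- kappa -> eta <- delta -> lam
  P2: theta <- kappa -> eta -> lam
  P3: theta <- kappa -> lam
  P4: theta <- delta -> eta <- kappa -> lam
  P5: theta <- delta -> eta -> lam
  P6: theta <- delta -> lam
The empty set is not sufficient: P2 (theta <- kappa -> eta -> lam) has no collider blocking it and no conditioned non-collider, so it is open.
Try {delta, kappa}:
  P1: blocked at fork node kappa ∈ conditioning set.
  P2: blocked at fork node kappa ∈ conditioning set.
  P3: blocked at fork node kappa ∈ conditioning set.
  P4: blocked at fork node delta ∈ conditioning set.
  P5: blocked at fork node delta ∈ conditioning set.
  P6: blocked at fork node delta ∈ conditioning set.
{delta, kappa} contains no descendant of theta and blocks every backdoor path.
Every element of {delta, kappa} is needed (dropping delta leaves P5 open; dropping kappa leaves P2 open), so no proper subset is valid.
Among all size-2 subsets of the eligible variables, only {delta, kappa} blocks every backdoor path, so it is the unique smallest valid adjustment set.

{delta, kappa}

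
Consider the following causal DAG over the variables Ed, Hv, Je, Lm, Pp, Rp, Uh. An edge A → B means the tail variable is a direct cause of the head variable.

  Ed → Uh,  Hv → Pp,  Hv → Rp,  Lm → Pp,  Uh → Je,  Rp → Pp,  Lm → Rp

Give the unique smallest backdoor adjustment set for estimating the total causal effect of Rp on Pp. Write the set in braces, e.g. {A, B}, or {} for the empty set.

Variables eligible for adjustment (non-descendants of Rp, excluding Rp and Pp): {Ed, Hv, Je, Lm, Uh}.
Backdoor paths from Rp to Pp:
  P1: Rp <- Hv -> Pp
  P2: Rp <- Lm -> Pp
The empty set is not sufficient: P1 (Rp <- Hv -> Pp) has no collider blocking it and no conditioned non-collider, so it is open.
Try {Hv, Lm}:
  P1: blocked at fork node Hv ∈ conditioning set.
  P2: blocked at fork node Lm ∈ conditioning set.
{Hv, Lm} contains no descendant of Rp and blocks every backdoor path.
Every element of {Hv, Lm} is needed (dropping Hv leaves P1 open; dropping Lm leaves P2 open), so no proper subset is valid.
Among all size-2 subsets of the eligible variables, only {Hv, Lm} blocks every backdoor path, so it is the unique smallest valid adjustment set.

{Hv, Lm}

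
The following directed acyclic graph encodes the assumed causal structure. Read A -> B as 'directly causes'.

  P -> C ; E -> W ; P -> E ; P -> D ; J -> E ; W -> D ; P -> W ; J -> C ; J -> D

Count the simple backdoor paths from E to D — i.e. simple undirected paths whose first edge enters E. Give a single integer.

6

A backdoor path from E to D is any simple undirected path whose first edge points into E (i.e. leaves E via a parent).
Parents of E: {J, P}.
Enumerating:
  P1: E <- P -> W -> D
  P2: E <- P -> D
  P3: E <- P -> C <- J -> D
  P4: E <- J -> D
  P5: E <- J -> C <- P -> W -> D
  P6: E <- J -> C <- P -> D
That exhausts the simple backdoor paths. Count: 6.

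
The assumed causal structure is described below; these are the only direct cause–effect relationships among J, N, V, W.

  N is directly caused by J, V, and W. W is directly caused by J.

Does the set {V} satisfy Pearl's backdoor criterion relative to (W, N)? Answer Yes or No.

No

Backdoor paths from W to N (paths whose first edge points into W):
  P1: W <- J -> N
Condition 1 (no descendant of W in the set): holds — descendants of W are {N}; none are in {V}.
Condition 2 (every backdoor path blocked by {V}):
  P1: open — no interior node is in the conditioning set.
{V} does not satisfy the backdoor criterion.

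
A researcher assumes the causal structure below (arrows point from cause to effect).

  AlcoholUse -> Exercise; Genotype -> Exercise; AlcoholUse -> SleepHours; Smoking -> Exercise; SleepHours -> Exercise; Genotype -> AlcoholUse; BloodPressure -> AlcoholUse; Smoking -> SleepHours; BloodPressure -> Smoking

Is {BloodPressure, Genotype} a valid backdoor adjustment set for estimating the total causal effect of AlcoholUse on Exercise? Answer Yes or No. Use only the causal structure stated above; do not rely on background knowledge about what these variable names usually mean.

Yes

Backdoor paths from AlcoholUse to Exercise (paths whose first edge points into AlcoholUse):
  P1: AlcoholUse <- BloodPressure -> Smoking -> SleepHours -> Exercise
  P2: AlcoholUse <- BloodPressure -> Smoking -> Exercise
  P3: AlcoholUse <- Genotype -> Exercise
Condition 1 (no descendant of AlcoholUse in the set): holds — descendants of AlcoholUse are {Exercise, SleepHours}; none are in {BloodPressure, Genotype}.
Condition 2 (every backdoor path blocked by {BloodPressure, Genotype}):
  P1: blocked at fork node BloodPressure ∈ conditioning set.
  P2: blocked at fork node BloodPressure ∈ conditioning set.
  P3: blocked at fork node Genotype ∈ conditioning set.
{BloodPressure, Genotype} satisfies the backdoor criterion.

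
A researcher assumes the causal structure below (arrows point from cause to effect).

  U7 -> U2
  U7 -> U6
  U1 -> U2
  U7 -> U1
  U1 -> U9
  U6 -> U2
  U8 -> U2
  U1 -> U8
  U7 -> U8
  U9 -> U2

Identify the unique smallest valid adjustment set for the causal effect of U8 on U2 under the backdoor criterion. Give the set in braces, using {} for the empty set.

Variables eligible for adjustment (non-descendants of U8, excluding U8 and U2): {U1, U6, U7, U9}.
Backdoor paths from U8 to U2:
  P1: U8 <- U7 -> U6 -> U2
  P2: U8 <- U7 -> U1 -> U9 -> U2
  P3: U8 <- U7 -> U1 -> U2
  P4: U8 <- U7 -> U2
  P5: U8 <- U1 <- U7 -> U6 -> U2
  P6: U8 <- U1 <- U7 -> U2
  P7: U8 <- U1 -> U9 -> U2
  P8: U8 <- U1 -> U2
The empty set is not sufficient: P1 (U8 <- U7 -> U6 -> U2) has no collider blocking it and no conditioned non-collider, so it is open.
Try {U1, U7}:
  P1: blocked at fork node U7 ∈ conditioning set.
  P2: blocked at fork node U7 ∈ conditioning set.
  P3: blocked at fork node U7 ∈ conditioning set.
  P4: blocked at fork node U7 ∈ conditioning set.
  P5: blocked at chain node U1 ∈ conditioning set.
  P6: blocked at chain node U1 ∈ conditioning set.
  P7: blocked at fork node U1 ∈ conditioning set.
  P8: blocked at fork node U1 ∈ conditioning set.
{U1, U7} contains no descendant of U8 and blocks every backdoor path.
Every element of {U1, U7} is needed (dropping U1 leaves P7 open; dropping U7 leaves P1 open), so no proper subset is valid.
Among all size-2 subsets of the eligible variables, only {U1, U7} blocks every backdoor path, so it is the unique smallest valid adjustment set.

{U1, U7}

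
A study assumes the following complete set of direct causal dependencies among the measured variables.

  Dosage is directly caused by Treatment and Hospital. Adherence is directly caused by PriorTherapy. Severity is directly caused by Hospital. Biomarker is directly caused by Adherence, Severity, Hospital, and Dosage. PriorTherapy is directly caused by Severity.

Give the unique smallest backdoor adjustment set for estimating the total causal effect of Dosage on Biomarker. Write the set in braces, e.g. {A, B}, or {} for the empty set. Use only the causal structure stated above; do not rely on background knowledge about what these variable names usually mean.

Variables eligible for adjustment (non-descendants of Dosage, excluding Dosage and Biomarker): {Adherence, Hospital, PriorTherapy, Severity, Treatment}.
Backdoor paths from Dosage to Biomarker:
  P1: Dosage <- Hospital -> Severity -> PriorTherapy -> Adherence -> Biomarker
  P2: Dosage <- Hospital -> Severity -> Biomarker
  P3: Dosage <- Hospital -> Biomarker
The empty set is not sufficient: P1 (Dosage <- Hospital -> Severity -> PriorTherapy -> Adherence -> Biomarker) has no collider blocking it and no conditioned non-collider, so it is open.
Try {Hospital}:
  P1: blocked at fork node Hospital ∈ conditioning set.
  P2: blocked at fork node Hospital ∈ conditioning set.
  P3: blocked at fork node Hospital ∈ conditioning set.
{Hospital} contains no descendant of Dosage and blocks every backdoor path.
No other singleton works — e.g. {Treatment} leaves P1 open — so {Hospital} is the unique smallest valid adjustment set.

{Hospital}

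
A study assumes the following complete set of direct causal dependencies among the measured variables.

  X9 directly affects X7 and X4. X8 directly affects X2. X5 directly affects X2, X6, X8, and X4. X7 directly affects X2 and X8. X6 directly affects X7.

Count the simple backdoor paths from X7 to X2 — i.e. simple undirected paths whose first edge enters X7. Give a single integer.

A backdoor path from X7 to X2 is any simple undirected path whose first edge points into X7 (i.e. leaves X7 via a parent).
Parents of X7: {X6, X9}.
Enumerating:
  P1: X7 <- X6 <- X5 -> X8 -> X2
  P2: X7 <- X6 <- X5 -> X2
  P3: X7 <- X9 -> X4 <- X5 -> X8 -> X2
  P4: X7 <- X9 -> X4 <- X5 -> X2
That exhausts the simple backdoor paths. Count: 4.

4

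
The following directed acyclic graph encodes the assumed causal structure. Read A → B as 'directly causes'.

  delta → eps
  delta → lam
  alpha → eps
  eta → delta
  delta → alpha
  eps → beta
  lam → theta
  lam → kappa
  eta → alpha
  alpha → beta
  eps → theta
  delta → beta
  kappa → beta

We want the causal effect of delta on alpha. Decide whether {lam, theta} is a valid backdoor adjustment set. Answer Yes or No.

Backdoor paths from delta to alpha (paths whose first edge points into delta):
  P1: delta <- eta -> alpha
Condition 1 (no descendant of delta in the set): FAILS — lam and theta are descendants of delta.
Condition 2 (every backdoor path blocked by {lam, theta}):
  P1: open — no interior node is in the conditioning set.
{lam, theta} does not satisfy the backdoor criterion.

No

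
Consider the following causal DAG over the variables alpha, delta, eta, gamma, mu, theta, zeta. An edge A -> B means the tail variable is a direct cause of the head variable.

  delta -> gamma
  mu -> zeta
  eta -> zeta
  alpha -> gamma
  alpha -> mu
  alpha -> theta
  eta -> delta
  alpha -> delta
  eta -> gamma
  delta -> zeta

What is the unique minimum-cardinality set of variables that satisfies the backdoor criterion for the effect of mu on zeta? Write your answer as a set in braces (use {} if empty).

{alpha}

Variables eligible for adjustment (non-descendants of mu, excluding mu and zeta): {alpha, delta, eta, gamma, theta}.
Backdoor paths from mu to zeta:
  P1: mu <- alpha -> delta <- eta -> zeta
  P2: mu <- alpha -> delta -> zeta
  P3: mu <- alpha -> delta -> gamma <- eta -> zeta
  P4: mu <- alpha -> gamma <- eta -> delta -> zeta
  P5: mu <- alpha -> gamma <- eta -> zeta
  P6: mu <- alpha -> gamma <- delta <- eta -> zeta
  P7: mu <- alpha -> gamma <- delta -> zeta
The empty set is not sufficient: P2 (mu <- alpha -> delta -> zeta) has no collider blocking it and no conditioned non-collider, so it is open.
Try {alpha}:
  P1: blocked at fork node alpha ∈ conditioning set.
  P2: blocked at fork node alpha ∈ conditioning set.
  P3: blocked at fork node alpha ∈ conditioning set.
  P4: blocked at fork node alpha ∈ conditioning set.
  P5: blocked at fork node alpha ∈ conditioning set.
  P6: blocked at fork node alpha ∈ conditioning set.
  P7: blocked at fork node alpha ∈ conditioning set.
{alpha} contains no descendant of mu and blocks every backdoor path.
No other singleton works — e.g. {eta} leaves P2 open — so {alpha} is the unique smallest valid adjustment set.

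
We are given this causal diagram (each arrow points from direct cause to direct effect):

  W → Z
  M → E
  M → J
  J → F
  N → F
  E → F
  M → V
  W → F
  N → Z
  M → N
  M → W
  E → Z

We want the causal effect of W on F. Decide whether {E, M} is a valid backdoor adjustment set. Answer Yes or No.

Yes

Backdoor paths from W to F (paths whose first edge points into W):
  P1: W <- M -> E -> Z <- N -> F
  P2: W <- M -> E -> F
  P3: W <- M -> N -> Z <- E -> F
  P4: W <- M -> N -> F
  P5: W <- M -> J -> F
Condition 1 (no descendant of W in the set): holds — descendants of W are {F, Z}; none are in {E, M}.
Condition 2 (every backdoor path blocked by {E, M}):
  P1: blocked at fork node M ∈ conditioning set.
  P2: blocked at fork node M ∈ conditioning set.
  P3: blocked at fork node M ∈ conditioning set.
  P4: blocked at fork node M ∈ conditioning set.
  P5: blocked at fork node M ∈ conditioning set.
{E, M} satisfies the backdoor criterion.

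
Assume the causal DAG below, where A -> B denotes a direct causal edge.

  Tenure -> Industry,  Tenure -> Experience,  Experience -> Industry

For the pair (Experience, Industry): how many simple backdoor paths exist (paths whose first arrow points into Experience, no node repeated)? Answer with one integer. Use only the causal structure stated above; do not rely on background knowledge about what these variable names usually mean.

A backdoor path from Experience to Industry is any simple undirected path whose first edge points into Experience (i.e. leaves Experience via a parent).
Parents of Experience: {Tenure}.
Enumerating:
  P1: Experience <- Tenure -> Industry
That exhausts the simple backdoor paths. Count: 1.

1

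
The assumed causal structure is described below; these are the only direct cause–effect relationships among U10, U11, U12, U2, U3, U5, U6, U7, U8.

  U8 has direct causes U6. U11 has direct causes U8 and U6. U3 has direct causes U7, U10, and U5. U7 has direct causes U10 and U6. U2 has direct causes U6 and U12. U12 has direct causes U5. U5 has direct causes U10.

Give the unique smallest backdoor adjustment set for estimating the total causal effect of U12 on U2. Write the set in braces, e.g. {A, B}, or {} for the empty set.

Variables eligible for adjustment (non-descendants of U12, excluding U12 and U2): {U10, U11, U3, U5, U6, U7, U8}.
Backdoor paths from U12 to U2:
  P1: U12 <- U5 <- U10 -> U7 <- U6 -> U2
  P2: U12 <- U5 <- U10 -> U3 <- U7 <- U6 -> U2
  P3: U12 <- U5 -> U3 <- U10 -> U7 <- U6 -> U2
  P4: U12 <- U5 -> U3 <- U7 <- U6 -> U2
Each backdoor path contains an unconditioned collider, so every path is already blocked with the empty conditioning set:
  P1: blocked at collider U7 (neither it nor any descendant is in the conditioning set).
  P2: blocked at collider U3 (neither it nor any descendant is in the conditioning set).
  P3: blocked at collider U3 (neither it nor any descendant is in the conditioning set).
  P4: blocked at collider U3 (neither it nor any descendant is in the conditioning set).
The empty set is therefore the unique smallest valid set.

{}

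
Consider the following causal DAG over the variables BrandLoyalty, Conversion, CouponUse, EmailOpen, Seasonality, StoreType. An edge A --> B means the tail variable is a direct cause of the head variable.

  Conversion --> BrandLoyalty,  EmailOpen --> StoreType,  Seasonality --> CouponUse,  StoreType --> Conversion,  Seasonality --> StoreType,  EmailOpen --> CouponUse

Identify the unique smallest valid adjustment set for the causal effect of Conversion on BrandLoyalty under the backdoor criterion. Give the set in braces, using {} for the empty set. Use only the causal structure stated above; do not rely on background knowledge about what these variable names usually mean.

{}

Variables eligible for adjustment (non-descendants of Conversion, excluding Conversion and BrandLoyalty): {CouponUse, EmailOpen, Seasonality, StoreType}.
Backdoor paths from Conversion to BrandLoyalty:
  (none)
With no backdoor paths the empty set already satisfies the criterion, and it is trivially minimal.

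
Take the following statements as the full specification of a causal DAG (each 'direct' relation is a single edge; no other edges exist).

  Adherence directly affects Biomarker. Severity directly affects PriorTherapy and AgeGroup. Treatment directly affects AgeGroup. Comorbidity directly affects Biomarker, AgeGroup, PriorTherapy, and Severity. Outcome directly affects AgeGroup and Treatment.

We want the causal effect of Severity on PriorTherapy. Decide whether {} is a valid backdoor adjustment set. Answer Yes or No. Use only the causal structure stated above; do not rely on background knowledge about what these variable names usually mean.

Backdoor paths from Severity to PriorTherapy (paths whose first edge points into Severity):
  P1: Severity <- Comorbidity -> PriorTherapy
Condition 1 (no descendant of Severity in the set): holds — descendants of Severity are {AgeGroup, PriorTherapy}; none are in {}.
Condition 2 (every backdoor path blocked by {}):
  P1: open — no interior node is in the conditioning set.
{} does not satisfy the backdoor criterion.

No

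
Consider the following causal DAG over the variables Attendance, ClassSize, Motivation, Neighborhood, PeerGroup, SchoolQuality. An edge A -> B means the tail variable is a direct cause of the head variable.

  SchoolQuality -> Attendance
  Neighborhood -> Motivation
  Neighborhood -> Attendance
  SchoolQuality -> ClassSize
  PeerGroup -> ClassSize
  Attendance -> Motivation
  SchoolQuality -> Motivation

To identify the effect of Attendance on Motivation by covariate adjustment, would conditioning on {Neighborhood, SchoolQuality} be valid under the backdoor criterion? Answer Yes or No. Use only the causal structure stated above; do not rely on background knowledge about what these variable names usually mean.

Backdoor paths from Attendance to Motivation (paths whose first edge points into Attendance):
  P1: Attendance <- Neighborhood -> Motivation
  P2: Attendance <- SchoolQuality -> Motivation
Condition 1 (no descendant of Attendance in the set): holds — descendants of Attendance are {Motivation}; none are in {Neighborhood, SchoolQuality}.
Condition 2 (every backdoor path blocked by {Neighborhood, SchoolQuality}):
  P1: blocked at fork node Neighborhood ∈ conditioning set.
  P2: blocked at fork node SchoolQuality ∈ conditioning set.
{Neighborhood, SchoolQuality} satisfies the backdoor criterion.

Yes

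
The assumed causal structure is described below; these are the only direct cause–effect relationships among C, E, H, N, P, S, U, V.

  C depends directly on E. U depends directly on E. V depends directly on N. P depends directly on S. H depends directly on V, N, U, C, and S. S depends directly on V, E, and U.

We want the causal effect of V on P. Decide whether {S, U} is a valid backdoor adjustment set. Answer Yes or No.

No

Backdoor paths from V to P (paths whose first edge points into V):
  P1: V <- N -> H <- U <- E -> S -> P
  P2: V <- N -> H <- U -> S -> P
  P3: V <- N -> H <- S -> P
  P4: V <- N -> H <- C <- E -> U -> S -> P
  P5: V <- N -> H <- C <- E -> S -> P
Condition 1 (no descendant of V in the set): FAILS — S is a descendant of V.
Condition 2 (every backdoor path blocked by {S, U}):
  P1: blocked at collider H (neither it nor any descendant is in the conditioning set).
  P2: blocked at collider H (neither it nor any descendant is in the conditioning set).
  P3: blocked at collider H (neither it nor any descendant is in the conditioning set).
  P4: blocked at collider H (neither it nor any descendant is in the conditioning set).
  P5: blocked at collider H (neither it nor any descendant is in the conditioning set).
{S, U} does not satisfy the backdoor criterion.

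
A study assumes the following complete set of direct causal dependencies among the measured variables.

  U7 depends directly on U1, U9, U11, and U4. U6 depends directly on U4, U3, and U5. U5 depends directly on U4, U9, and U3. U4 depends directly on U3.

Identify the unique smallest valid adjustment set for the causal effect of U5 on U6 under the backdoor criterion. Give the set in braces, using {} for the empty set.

{U3, U4}

Variables eligible for adjustment (non-descendants of U5, excluding U5 and U6): {U1, U11, U3, U4, U7, U9}.
Backdoor paths from U5 to U6:
  P1: U5 <- U3 -> U4 -> U6
  P2: U5 <- U3 -> U6
  P3: U5 <- U4 <- U3 -> U6
  P4: U5 <- U4 -> U6
  P5: U5 <- U9 -> U7 <- U4 <- U3 -> U6
  P6: U5 <- U9 -> U7 <- U4 -> U6
The empty set is not sufficient: P1 (U5 <- U3 -> U4 -> U6) has no collider blocking it and no conditioned non-collider, so it is open.
Try {U3, U4}:
  P1: blocked at fork node U3 ∈ conditioning set.
  P2: blocked at fork node U3 ∈ conditioning set.
  P3: blocked at chain node U4 ∈ conditioning set.
  P4: blocked at fork node U4 ∈ conditioning set.
  P5: blocked at collider U7 (neither it nor any descendant is in the conditioning set).
  P6: blocked at collider U7 (neither it nor any descendant is in the conditioning set).
{U3, U4} contains no descendant of U5 and blocks every backdoor path.
Every element of {U3, U4} is needed (dropping U3 leaves P2 open; dropping U4 leaves P4 open), so no proper subset is valid.
Among all size-2 subsets of the eligible variables, only {U3, U4} blocks every backdoor path, so it is the unique smallest valid adjustment set.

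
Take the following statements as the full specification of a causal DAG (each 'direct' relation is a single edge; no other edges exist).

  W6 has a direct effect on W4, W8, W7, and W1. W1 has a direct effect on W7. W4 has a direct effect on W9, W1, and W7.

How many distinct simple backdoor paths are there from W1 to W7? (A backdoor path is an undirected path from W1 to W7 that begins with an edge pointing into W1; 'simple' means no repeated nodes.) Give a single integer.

4

A backdoor path from W1 to W7 is any simple undirected path whose first edge points into W1 (i.e. leaves W1 via a parent).
Parents of W1: {W4, W6}.
Enumerating:
  P1: W1 <- W6 -> W4 -> W7
  P2: W1 <- W6 -> W7
  P3: W1 <- W4 <- W6 -> W7
  P4: W1 <- W4 -> W7
That exhausts the simple backdoor paths. Count: 4.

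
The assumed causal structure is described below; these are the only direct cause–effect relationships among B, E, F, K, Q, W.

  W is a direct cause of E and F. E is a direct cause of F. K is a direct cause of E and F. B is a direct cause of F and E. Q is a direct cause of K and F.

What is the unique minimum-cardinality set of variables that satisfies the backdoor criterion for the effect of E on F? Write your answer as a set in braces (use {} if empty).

Variables eligible for adjustment (non-descendants of E, excluding E and F): {B, K, Q, W}.
Backdoor paths from E to F:
  P1: E <- K <- Q -> F
  P2: E <- K -> F
  P3: E <- W -> F
  P4: E <- B -> F
The empty set is not sufficient: P1 (E <- K <- Q -> F) has no collider blocking it and no conditioned non-collider, so it is open.
Try {B, K, W}:
  P1: blocked at chain node K ∈ conditioning set.
  P2: blocked at fork node K ∈ conditioning set.
  P3: blocked at fork node W ∈ conditioning set.
  P4: blocked at fork node B ∈ conditioning set.
{B, K, W} contains no descendant of E and blocks every backdoor path.
Every element of {B, K, W} is needed (dropping B leaves P4 open; dropping K leaves P1 open; dropping W leaves P3 open), so no proper subset is valid.
Among all size-3 subsets of the eligible variables, only {B, K, W} blocks every backdoor path, so it is the unique smallest valid adjustment set.

{B, K, W}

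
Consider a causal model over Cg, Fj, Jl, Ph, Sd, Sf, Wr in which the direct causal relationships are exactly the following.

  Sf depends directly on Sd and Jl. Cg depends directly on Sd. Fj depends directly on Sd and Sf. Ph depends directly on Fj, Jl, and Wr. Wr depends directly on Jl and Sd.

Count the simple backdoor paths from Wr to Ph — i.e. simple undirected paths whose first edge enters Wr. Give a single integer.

A backdoor path from Wr to Ph is any simple undirected path whose first edge points into Wr (i.e. leaves Wr via a parent).
Parents of Wr: {Jl, Sd}.
Enumerating:
  P1: Wr <- Jl -> Sf <- Sd -> Fj -> Ph
  P2: Wr <- Jl -> Sf -> Fj -> Ph
  P3: Wr <- Jl -> Ph
  P4: Wr <- Sd -> Sf <- Jl -> Ph
  P5: Wr <- Sd -> Sf -> Fj -> Ph
  P6: Wr <- Sd -> Fj <- Sf <- Jl -> Ph
  P7: Wr <- Sd -> Fj -> Ph
That exhausts the simple backdoor paths. Count: 7.

7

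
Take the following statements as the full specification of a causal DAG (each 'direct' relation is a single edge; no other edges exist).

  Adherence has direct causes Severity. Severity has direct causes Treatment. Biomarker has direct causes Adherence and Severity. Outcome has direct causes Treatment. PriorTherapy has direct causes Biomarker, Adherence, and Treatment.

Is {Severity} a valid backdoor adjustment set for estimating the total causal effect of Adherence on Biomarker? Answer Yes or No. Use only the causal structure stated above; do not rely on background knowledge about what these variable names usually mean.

Backdoor paths from Adherence to Biomarker (paths whose first edge points into Adherence):
  P1: Adherence <- Severity <- Treatment -> PriorTherapy <- Biomarker
  P2: Adherence <- Severity -> Biomarker
Condition 1 (no descendant of Adherence in the set): holds — descendants of Adherence are {Biomarker, PriorTherapy}; none are in {Severity}.
Condition 2 (every backdoor path blocked by {Severity}):
  P1: blocked at chain node Severity ∈ conditioning set.
  P2: blocked at fork node Severity ∈ conditioning set.
{Severity} satisfies the backdoor criterion.

Yes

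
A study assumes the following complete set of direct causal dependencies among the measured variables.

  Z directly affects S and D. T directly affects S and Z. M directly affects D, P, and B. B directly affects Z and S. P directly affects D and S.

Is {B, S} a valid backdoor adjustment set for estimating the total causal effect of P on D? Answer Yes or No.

Backdoor paths from P to D (paths whose first edge points into P):
  P1: P <- M -> B -> Z -> D
  P2: P <- M -> B -> S <- T -> Z -> D
  P3: P <- M -> B -> S <- Z -> D
  P4: P <- M -> D
Condition 1 (no descendant of P in the set): FAILS — S is a descendant of P.
Condition 2 (every backdoor path blocked by {B, S}):
  P1: blocked at chain node B ∈ conditioning set.
  P2: blocked at chain node B ∈ conditioning set.
  P3: blocked at chain node B ∈ conditioning set.
  P4: open — no interior node is in the conditioning set.
{B, S} does not satisfy the backdoor criterion.

No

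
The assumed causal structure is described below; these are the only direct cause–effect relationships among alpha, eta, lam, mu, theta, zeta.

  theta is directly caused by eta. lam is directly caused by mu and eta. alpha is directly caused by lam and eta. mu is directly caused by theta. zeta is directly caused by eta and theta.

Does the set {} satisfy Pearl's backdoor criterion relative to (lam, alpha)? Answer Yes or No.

No

Backdoor paths from lam to alpha (paths whose first edge points into lam):
  P1: lam <- eta -> alpha
  P2: lam <- mu <- theta <- eta -> alpha
  P3: lam <- mu <- theta -> zeta <- eta -> alpha
Condition 1 (no descendant of lam in the set): holds — descendants of lam are {alpha}; none are in {}.
Condition 2 (every backdoor path blocked by {}):
  P1: open — no interior node is in the conditioning set.
  P2: open — no interior node is in the conditioning set.
  P3: blocked at collider zeta (neither it nor any descendant is in the conditioning set).
{} does not satisfy the backdoor criterion.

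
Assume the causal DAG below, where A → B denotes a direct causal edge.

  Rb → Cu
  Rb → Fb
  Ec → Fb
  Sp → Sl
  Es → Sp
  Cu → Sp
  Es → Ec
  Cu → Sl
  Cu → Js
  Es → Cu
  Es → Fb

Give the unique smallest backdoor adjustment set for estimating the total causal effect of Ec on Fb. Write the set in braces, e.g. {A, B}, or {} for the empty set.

{Es}

Variables eligible for adjustment (non-descendants of Ec, excluding Ec and Fb): {Cu, Es, Js, Rb, Sl, Sp}.
Backdoor paths from Ec to Fb:
  P1: Ec <- Es -> Cu <- Rb -> Fb
  P2: Ec <- Es -> Sp <- Cu <- Rb -> Fb
  P3: Ec <- Es -> Sp -> Sl <- Cu <- Rb -> Fb
  P4: Ec <- Es -> Fb
The empty set is not sufficient: P4 (Ec <- Es -> Fb) has no collider blocking it and no conditioned non-collider, so it is open.
Try {Es}:
  P1: blocked at fork node Es ∈ conditioning set.
  P2: blocked at fork node Es ∈ conditioning set.
  P3: blocked at fork node Es ∈ conditioning set.
  P4: blocked at fork node Es ∈ conditioning set.
{Es} contains no descendant of Ec and blocks every backdoor path.
No other singleton works — e.g. {Rb} leaves P4 open — so {Es} is the unique smallest valid adjustment set.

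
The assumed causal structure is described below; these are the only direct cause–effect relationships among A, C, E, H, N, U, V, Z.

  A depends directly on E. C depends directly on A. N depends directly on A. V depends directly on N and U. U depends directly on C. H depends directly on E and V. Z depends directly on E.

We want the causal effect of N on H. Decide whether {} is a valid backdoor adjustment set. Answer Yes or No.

Backdoor paths from N to H (paths whose first edge points into N):
  P1: N <- A <- E -> H
  P2: N <- A -> C -> U -> V -> H
Condition 1 (no descendant of N in the set): holds — descendants of N are {H, V}; none are in {}.
Condition 2 (every backdoor path blocked by {}):
  P1: open — no interior node is in the conditioning set.
  P2: open — no interior node is in the conditioning set.
{} does not satisfy the backdoor criterion.

No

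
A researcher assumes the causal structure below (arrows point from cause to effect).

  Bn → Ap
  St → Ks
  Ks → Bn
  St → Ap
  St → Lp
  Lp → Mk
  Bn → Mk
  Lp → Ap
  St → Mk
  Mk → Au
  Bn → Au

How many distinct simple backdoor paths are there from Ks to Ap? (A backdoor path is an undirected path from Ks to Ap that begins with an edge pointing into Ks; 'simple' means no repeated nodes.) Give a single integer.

7

A backdoor path from Ks to Ap is any simple undirected path whose first edge points into Ks (i.e. leaves Ks via a parent).
Parents of Ks: {St}.
Enumerating:
  P1: Ks <- St -> Lp -> Ap
  P2: Ks <- St -> Lp -> Mk <- Bn -> Ap
  P3: Ks <- St -> Lp -> Mk -> Au <- Bn -> Ap
  P4: Ks <- St -> Ap
  P5: Ks <- St -> Mk <- Lp -> Ap
  P6: Ks <- St -> Mk <- Bn -> Ap
  P7: Ks <- St -> Mk -> Au <- Bn -> Ap
That exhausts the simple backdoor paths. Count: 7.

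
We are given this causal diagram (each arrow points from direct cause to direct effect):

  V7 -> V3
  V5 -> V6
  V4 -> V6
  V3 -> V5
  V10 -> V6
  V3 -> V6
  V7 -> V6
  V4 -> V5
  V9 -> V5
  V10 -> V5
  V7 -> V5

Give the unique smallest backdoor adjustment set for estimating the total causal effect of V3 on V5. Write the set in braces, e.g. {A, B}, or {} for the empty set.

Variables eligible for adjustment (non-descendants of V3, excluding V3 and V5): {V10, V4, V7, V9}.
Backdoor paths from V3 to V5:
  P1: V3 <- V7 -> V5
  P2: V3 <- V7 -> V6 <- V10 -> V5
  P3: V3 <- V7 -> V6 <- V4 -> V5
  P4: V3 <- V7 -> V6 <- V5
The empty set is not sufficient: P1 (V3 <- V7 -> V5) has no collider blocking it and no conditioned non-collider, so it is open.
Try {V7}:
  P1: blocked at fork node V7 ∈ conditioning set.
  P2: blocked at fork node V7 ∈ conditioning set.
  P3: blocked at fork node V7 ∈ conditioning set.
  P4: blocked at fork node V7 ∈ conditioning set.
{V7} contains no descendant of V3 and blocks every backdoor path.
No other singleton works — e.g. {V9} leaves P1 open — so {V7} is the unique smallest valid adjustment set.

{V7}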